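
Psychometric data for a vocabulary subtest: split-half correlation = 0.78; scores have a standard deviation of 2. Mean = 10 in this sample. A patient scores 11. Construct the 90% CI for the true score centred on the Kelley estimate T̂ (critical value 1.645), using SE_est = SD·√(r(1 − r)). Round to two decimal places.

r_full = 2·0.78 / (1 + 0.78) ≈ 0.8764
Estimated true score = 0.8764×11 + (1 − 0.8764)×10 ≈ 10.8764
SE_est = 2.0000·√[r(1 − r)] ≈ 0.6582
90% CI: 10.8764 ± 1.0828 ≈ (9.7936, 11.9592)

[9.79, 11.96]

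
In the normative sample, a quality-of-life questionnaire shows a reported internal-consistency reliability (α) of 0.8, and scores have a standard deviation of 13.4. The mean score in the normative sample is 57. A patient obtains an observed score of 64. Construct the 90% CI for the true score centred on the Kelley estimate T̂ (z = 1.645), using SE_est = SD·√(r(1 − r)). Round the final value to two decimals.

[53.78, 71.42]

T̂ = r·X + (1 − r)·M = 0.80000*64 + 0.20000*57 = 51.20000 + 11.40000 ≈ 62.60000
SE_est = SD * √(r(1 − r)) = 13.40000 * √0.16000 ≈ 13.40000 * 0.40000 ≈ 5.36000
90% CI: 62.60000 ± 8.81720 ≈ (53.78280, 71.41720)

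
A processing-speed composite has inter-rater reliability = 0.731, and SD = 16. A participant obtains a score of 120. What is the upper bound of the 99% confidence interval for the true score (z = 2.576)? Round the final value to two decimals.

141.38

SEM = 16.0000*√(1 − 0.7310) ≈ 8.2984
Margin = 2.576 * 8.2984 ≈ 21.3768
Upper limit = 120 + 21.3768 ≈ 141.3768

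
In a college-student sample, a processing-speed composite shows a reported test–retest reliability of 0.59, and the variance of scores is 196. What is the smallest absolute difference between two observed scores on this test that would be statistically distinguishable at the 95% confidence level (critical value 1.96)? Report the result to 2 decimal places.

24.85

σ = 196^(1/2) = 14.0000
SEM = 14.0000·√(1 − 0.5900) ≈ 8.9644
Standard error of the difference = 8.9644·√2 ≈ 12.6775
Minimum reliable difference = 1.96 · SE_diff ≈ 1.96 · 12.6775 ≈ 24.8480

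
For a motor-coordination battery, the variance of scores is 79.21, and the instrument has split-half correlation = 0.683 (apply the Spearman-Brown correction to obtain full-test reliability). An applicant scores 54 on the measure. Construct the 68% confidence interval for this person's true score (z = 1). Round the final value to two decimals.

SD = √79.21 ≃ 8.9000
r_full = 2·0.683 / (1 + 0.683) ≃ 0.8116
SEM = 8.9000 × √(1 − 0.8116) = 8.9000 × √0.1884 ≃ 8.9000 × 0.4340 ≃ 3.8626
Half-width = 1×3.8626 ≃ 3.8626
CI = 54 ± 3.8626 → [50.1374, 57.8626]

[50.14, 57.86]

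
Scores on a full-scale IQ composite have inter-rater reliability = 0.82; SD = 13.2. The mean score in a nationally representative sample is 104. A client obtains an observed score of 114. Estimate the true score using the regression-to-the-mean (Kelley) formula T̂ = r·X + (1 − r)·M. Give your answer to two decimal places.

112.20

Estimated true score = 0.82000×114 + (1 − 0.82000)×104 ≈ 112.20000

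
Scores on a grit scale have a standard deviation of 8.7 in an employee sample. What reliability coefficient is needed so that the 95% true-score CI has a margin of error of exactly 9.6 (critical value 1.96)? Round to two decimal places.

0.68

Required SEM = 9.6 / 1.96 ≈ 4.898
r = 1 − (SEM / SD)² = 1 − (4.898 / 8.7)² ≈ 1 − 0.317 ≈ 0.683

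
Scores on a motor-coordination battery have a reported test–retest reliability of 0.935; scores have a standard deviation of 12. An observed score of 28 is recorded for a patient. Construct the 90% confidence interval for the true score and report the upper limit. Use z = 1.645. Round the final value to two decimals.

33.03

SEM = 12.000*√(1 − 0.935) ≈ 3.059
Half-width = 1.645*3.059 ≈ 5.033
Upper bound: 28 + 5.033 = 33.033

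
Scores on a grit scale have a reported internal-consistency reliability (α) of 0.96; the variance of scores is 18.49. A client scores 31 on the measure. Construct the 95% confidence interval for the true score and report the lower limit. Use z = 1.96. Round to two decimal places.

29.31

SD = √18.49 ≈ 4.3000
SEM = 4.3000*√(1 − 0.9600) ≈ 0.8600
1.96 * SEM ≈ 1.6856
Lower bound: 31 − 1.6856 = 29.3144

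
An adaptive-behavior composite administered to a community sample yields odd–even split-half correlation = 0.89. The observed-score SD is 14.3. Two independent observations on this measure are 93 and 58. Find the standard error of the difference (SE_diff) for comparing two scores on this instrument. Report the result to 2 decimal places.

Full-length reliability (Spearman-Brown) = 2(0.89)/(1+0.89) ≈ 0.9418
SEM = 14.3000×√(1 − 0.9418) ≈ 3.4499
SE_diff = √2 × SEM ≈ 4.8788

4.88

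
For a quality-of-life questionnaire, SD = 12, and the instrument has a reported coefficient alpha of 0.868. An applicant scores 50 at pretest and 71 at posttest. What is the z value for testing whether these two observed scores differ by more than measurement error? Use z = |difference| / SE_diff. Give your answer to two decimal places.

SEM = 12.000 * √(1 − 0.868) = 12.000 * √0.132 ≃ 12.000 * 0.363 ≃ 4.360
SE_diff = SEM * √2 ≃ 4.360 * 1.414 ≃ 6.166
z = |50 − 71| / 6.166 = 21 / 6.166 ≃ 3.406

3.41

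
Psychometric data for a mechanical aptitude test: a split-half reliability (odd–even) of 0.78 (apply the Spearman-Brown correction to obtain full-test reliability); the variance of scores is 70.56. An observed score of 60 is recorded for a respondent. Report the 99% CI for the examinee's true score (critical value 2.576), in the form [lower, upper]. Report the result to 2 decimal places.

[52.39, 67.61]

SD = √70.56 = 8.400
r_full = 2·0.78 / (1 + 0.78) ≈ 0.876
The standard error of measurement is 8.400×√(1 − 0.876) ≈ 8.400×0.352 ≈ 2.953.
2.576 × SEM ≈ 7.607
Interval: (52.393, 67.607)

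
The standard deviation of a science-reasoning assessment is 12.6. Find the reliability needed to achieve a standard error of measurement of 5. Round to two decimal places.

0.84

r = 1 − (5.000/12.6)² ≈ 1 − 0.157 ≈ 0.843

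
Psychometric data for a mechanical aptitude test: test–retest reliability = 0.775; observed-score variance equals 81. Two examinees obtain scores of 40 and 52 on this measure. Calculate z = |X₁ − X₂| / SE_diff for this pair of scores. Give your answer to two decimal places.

1.99

SD = √81 ≈ 9.0000
SEM = 9.0000 · √(1 − 0.7750) = 9.0000 · √0.2250 ≈ 9.0000 · 0.4743 ≈ 4.2691
Standard error of the difference = 4.2691·√2 ≈ 6.0374
z = 12 / 6.0374 ≈ 1.9876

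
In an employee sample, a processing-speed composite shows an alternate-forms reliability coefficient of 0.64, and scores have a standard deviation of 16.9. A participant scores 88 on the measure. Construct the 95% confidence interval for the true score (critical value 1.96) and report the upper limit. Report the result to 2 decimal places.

The standard error of measurement is 16.900×√(1 − 0.640) ≈ 16.900×0.600 ≈ 10.140.
Margin = 1.96 × 10.140 ≈ 19.874
Upper limit = 88 + 19.874 ≈ 107.874

107.87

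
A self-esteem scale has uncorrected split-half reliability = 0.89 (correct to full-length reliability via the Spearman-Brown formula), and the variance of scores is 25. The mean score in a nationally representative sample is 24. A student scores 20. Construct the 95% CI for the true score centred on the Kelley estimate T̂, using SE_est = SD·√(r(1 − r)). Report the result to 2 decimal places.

[17.94, 22.53]

SD = √25 = 5.00000
Full-length reliability (Spearman-Brown) = 2(0.89)/(1+0.89) ≃ 0.94180
T̂ = r·X + (1 − r)·M = 0.94180×20 + 0.05820×24 ≃ 18.83598 + 1.39683 ≃ 20.23280
SE_est = SD × √(r(1 − r)) = 5.00000 × √0.05481 ≃ 5.00000 × 0.23412 ≃ 1.17062
95% CI: 20.23280 ± 2.29441 ≃ (17.93840, 22.52721)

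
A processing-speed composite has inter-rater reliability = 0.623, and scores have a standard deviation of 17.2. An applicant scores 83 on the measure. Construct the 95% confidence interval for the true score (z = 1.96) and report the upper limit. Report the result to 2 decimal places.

103.70

SEM = 17.2000*√(1 − 0.6230) ≈ 10.5609
Half-width = 1.96*10.5609 ≈ 20.6993
Upper bound: 83 + 20.6993 = 103.6993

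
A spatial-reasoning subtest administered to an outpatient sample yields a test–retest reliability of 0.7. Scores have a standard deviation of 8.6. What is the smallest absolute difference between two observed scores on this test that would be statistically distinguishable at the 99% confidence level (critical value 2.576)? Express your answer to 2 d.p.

17.16

SEM = 8.60000 × √(1 − 0.70000) = 8.60000 × √0.30000 ≃ 8.60000 × 0.54772 ≃ 4.71041
SE_diff = √2 × SEM ≃ 6.66153
Smallest detectable difference = 2.576×6.66153 ≃ 17.16010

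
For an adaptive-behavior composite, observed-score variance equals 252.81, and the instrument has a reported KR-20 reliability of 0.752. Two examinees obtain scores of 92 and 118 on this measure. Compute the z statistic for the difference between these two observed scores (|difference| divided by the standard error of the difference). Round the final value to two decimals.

2.32

SD = √252.81 = 15.9000
SEM = 15.9000 * √(1 − 0.7520) = 15.9000 * √0.2480 ≃ 15.9000 * 0.4980 ≃ 7.9181
SE_diff = √2 * SEM ≃ 11.1979
z = |92 − 118| / 11.1979 = 26 / 11.1979 ≃ 2.3219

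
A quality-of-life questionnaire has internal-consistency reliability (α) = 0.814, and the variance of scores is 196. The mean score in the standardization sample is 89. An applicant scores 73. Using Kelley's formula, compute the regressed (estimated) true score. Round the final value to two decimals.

75.98

T̂ = 0.814(73) + 0.186(89) ≃ 75.976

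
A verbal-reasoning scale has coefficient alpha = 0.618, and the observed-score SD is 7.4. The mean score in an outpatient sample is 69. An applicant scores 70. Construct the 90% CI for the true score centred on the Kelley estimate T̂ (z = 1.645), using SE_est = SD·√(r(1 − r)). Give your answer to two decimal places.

[63.70, 75.53]

T̂ = r·X + (1 − r)·M = 0.61800*70 + 0.38200*69 = 43.26000 + 26.35800 ≈ 69.61800
SE_est = 7.40000·√[r(1 − r)] ≈ 3.59549
90% CI: 69.61800 ± 5.91457 ≈ (63.70343, 75.53257)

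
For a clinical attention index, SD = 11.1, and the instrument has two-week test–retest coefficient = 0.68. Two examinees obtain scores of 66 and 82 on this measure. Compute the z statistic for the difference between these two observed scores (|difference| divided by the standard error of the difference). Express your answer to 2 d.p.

1.80

SEM = 11.100 * √(1 − 0.680) = 11.100 * √0.320 ≃ 11.100 * 0.566 ≃ 6.279
SE_diff = √2 * SEM ≃ 8.880
z = |66 − 82| / 8.880 = 16 / 8.880 ≃ 1.802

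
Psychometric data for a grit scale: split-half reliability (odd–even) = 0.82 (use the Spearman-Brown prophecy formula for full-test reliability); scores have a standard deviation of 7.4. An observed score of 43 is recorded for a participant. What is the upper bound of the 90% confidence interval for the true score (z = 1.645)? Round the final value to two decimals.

Spearman-Brown: r = 2(0.82) / (1 + 0.82) = 1.640 / 1.820 ≈ 0.901
SEM = 7.400*√(1 − 0.901) ≈ 2.327
1.645 * SEM ≈ 3.828
Upper bound: 43 + 3.828 = 46.828

46.83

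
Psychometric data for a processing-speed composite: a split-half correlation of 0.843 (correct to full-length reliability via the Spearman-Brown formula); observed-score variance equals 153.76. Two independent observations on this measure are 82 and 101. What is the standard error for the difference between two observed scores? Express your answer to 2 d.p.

5.12

SD = √153.76 = 12.400
Full-length reliability (Spearman-Brown) = 2(0.843)/(1+0.843) ≈ 0.915
SEM = 12.400·√(1 − 0.915) ≈ 3.619
Standard error of the difference = 3.619·√2 ≈ 5.118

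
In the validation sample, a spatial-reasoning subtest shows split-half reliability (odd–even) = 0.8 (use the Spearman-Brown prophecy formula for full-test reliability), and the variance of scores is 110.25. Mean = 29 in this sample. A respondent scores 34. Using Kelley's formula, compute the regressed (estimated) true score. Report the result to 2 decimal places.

Spearman-Brown: r = 2(0.8) / (1 + 0.8) = 1.6000 / 1.8000 ≈ 0.8889
T̂ = r·X + (1 − r)·M = 0.8889×34 + 0.1111×29 ≈ 30.2222 + 3.2222 ≈ 33.4444

33.44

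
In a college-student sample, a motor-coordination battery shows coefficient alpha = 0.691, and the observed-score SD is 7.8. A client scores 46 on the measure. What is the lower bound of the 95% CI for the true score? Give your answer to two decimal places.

SEM = 7.800×√(1 − 0.691) ≃ 4.336
1.96 × SEM ≃ 8.498
Lower limit = 46 − 8.498 ≃ 37.502

37.50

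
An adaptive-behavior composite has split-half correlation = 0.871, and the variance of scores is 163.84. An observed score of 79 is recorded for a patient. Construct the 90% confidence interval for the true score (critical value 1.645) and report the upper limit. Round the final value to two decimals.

SD = √163.84 ≃ 12.80000
r_full = 2·0.871 / (1 + 0.871) ≃ 0.93105
The standard error of measurement is 12.80000*√(1 − 0.93105) ≃ 12.80000*0.26258 ≃ 3.36100.
Margin = 1.645 * 3.36100 ≃ 5.52884
Upper limit = 79 + 5.52884 ≃ 84.52884

84.53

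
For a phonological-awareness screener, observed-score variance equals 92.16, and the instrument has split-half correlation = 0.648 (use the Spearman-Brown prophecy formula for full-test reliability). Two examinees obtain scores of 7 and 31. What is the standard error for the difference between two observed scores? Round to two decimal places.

6.27

SD = √92.16 ≈ 9.60000
Spearman-Brown: r = 2(0.648) / (1 + 0.648) = 1.29600 / 1.64800 ≈ 0.78641
SEM = 9.60000 × √(1 − 0.78641) = 9.60000 × √0.21359 ≈ 9.60000 × 0.46216 ≈ 4.43674
SE_diff = √2 × SEM ≈ 6.27450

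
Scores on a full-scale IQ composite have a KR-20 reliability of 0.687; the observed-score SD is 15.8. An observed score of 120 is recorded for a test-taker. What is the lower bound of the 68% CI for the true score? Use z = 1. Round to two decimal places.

111.16

SEM = 15.800 * √(1 − 0.687) = 15.800 * √0.313 ≈ 15.800 * 0.559 ≈ 8.840
Half-width = 1*8.840 ≈ 8.840
Lower limit = 120 − 8.840 ≈ 111.160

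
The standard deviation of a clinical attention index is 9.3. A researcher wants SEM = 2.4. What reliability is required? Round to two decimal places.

0.93

Required reliability = 1 − (SEM/SD)² = 1 − 0.0666 ≈ 0.9334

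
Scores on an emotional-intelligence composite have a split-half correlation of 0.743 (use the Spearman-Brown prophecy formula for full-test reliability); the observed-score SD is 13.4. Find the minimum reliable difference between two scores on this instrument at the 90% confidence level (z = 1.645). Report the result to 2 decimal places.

11.97

r_full = 2·0.743 / (1 + 0.743) ≈ 0.8526
SEM = 13.4000 × √(1 − 0.8526) = 13.4000 × √0.1474 ≈ 13.4000 × 0.3840 ≈ 5.1454
SE_diff = √2 × SEM ≈ 7.2768
Smallest detectable difference = 1.645×7.2768 ≈ 11.9703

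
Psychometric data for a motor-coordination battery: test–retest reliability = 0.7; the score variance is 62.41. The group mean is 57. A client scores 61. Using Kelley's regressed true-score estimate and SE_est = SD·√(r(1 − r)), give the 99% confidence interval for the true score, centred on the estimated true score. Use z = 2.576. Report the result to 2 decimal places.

[50.47, 69.13]

SD = √62.41 = 7.9000
T̂ = r·X + (1 − r)·M = 0.7000*61 + 0.3000*57 = 42.7000 + 17.1000 ≈ 59.8000
SE_est = SD * √(r(1 − r)) = 7.9000 * √0.2100 ≈ 7.9000 * 0.4583 ≈ 3.6202
CI = 59.8000 ± 2.576 * 3.6202 → [50.4743, 69.1257]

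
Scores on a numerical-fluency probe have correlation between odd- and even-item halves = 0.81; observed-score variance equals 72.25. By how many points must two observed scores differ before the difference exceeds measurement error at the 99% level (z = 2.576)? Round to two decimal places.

σ = 72.25^(1/2) = 8.5000
Full-length reliability (Spearman-Brown) = 2(0.81)/(1+0.81) ≈ 0.8950
SEM = 8.5000 × √(1 − 0.8950) = 8.5000 × √0.1050 ≈ 8.5000 × 0.3240 ≈ 2.7540
SE_diff = √2 × SEM ≈ 3.8947
Minimum reliable difference = 2.576 × SE_diff ≈ 2.576 × 3.8947 ≈ 10.0327

10.03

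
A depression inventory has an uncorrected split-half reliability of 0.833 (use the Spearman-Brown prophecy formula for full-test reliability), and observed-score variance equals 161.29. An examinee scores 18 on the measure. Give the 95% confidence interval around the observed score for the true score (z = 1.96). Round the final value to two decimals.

[10.49, 25.51]

SD = √161.29 = 12.700
Spearman-Brown: r = 2(0.833) / (1 + 0.833) = 1.666 / 1.833 ≈ 0.909
SEM = 12.700 * √(1 − 0.909) = 12.700 * √0.091 ≈ 12.700 * 0.302 ≈ 3.833
1.96 * SEM ≈ 7.513
CI = 18 ± 7.513 → [10.487, 25.513]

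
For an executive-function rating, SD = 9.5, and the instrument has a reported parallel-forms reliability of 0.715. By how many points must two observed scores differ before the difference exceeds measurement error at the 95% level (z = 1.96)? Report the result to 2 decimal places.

The standard error of measurement is 9.500*√(1 − 0.715) ≈ 9.500*0.534 ≈ 5.072.
SE_diff = √2 * SEM ≈ 7.172
Minimum reliable difference = 1.96 * SE_diff ≈ 1.96 * 7.172 ≈ 14.058

14.06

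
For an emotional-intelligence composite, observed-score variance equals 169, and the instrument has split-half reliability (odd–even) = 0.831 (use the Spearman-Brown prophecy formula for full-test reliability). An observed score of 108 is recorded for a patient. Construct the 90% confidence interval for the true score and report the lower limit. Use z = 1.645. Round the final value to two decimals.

SD = √169 = 13.0000
Spearman-Brown: r = 2(0.831) / (1 + 0.831) = 1.6620 / 1.8310 ≈ 0.9077
The standard error of measurement is 13.0000*√(1 − 0.9077) ≈ 13.0000*0.3038 ≈ 3.9495.
Half-width = 1.645*3.9495 ≈ 6.4969
Lower bound: 108 − 6.4969 = 101.5031

101.50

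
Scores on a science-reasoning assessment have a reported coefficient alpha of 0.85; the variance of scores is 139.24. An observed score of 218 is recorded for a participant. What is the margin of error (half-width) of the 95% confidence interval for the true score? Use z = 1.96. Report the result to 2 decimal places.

SD = √139.24 = 11.8000
SEM = 11.8000 × √(1 − 0.8500) = 11.8000 × √0.1500 ≈ 11.8000 × 0.3873 ≈ 4.5701
Margin = 1.96 × 4.5701 ≈ 8.9574

8.96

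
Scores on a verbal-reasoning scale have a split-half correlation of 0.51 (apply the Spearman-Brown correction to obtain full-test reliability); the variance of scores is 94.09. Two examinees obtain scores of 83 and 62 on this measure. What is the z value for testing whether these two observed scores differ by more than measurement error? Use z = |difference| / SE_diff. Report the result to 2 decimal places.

SD = √94.09 = 9.700
Full-length reliability (Spearman-Brown) = 2(0.51)/(1+0.51) ≃ 0.675
SEM = 9.700 * √(1 − 0.675) = 9.700 * √0.325 ≃ 9.700 * 0.570 ≃ 5.526
Standard error of the difference = 5.526·√2 ≃ 7.814
z = 21 / 7.814 ≃ 2.687

2.69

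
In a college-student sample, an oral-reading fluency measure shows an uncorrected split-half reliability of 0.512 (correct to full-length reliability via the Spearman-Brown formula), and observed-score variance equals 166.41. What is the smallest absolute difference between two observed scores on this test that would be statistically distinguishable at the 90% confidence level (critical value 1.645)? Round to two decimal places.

SD = √166.41 ≈ 12.900
Full-length reliability (Spearman-Brown) = 2(0.512)/(1+0.512) ≈ 0.677
SEM = 12.900 · √(1 − 0.677) = 12.900 · √0.323 ≈ 12.900 · 0.568 ≈ 7.329
SE_diff = √2 · SEM ≈ 10.364
Minimum reliable difference = 1.645 · SE_diff ≈ 1.645 · 10.364 ≈ 17.049

17.05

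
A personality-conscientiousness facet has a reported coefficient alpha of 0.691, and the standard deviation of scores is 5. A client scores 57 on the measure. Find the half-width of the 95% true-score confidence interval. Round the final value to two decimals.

SEM = 5.000 * √(1 − 0.691) = 5.000 * √0.309 ≈ 5.000 * 0.556 ≈ 2.779
1.96 * SEM ≈ 5.448

5.45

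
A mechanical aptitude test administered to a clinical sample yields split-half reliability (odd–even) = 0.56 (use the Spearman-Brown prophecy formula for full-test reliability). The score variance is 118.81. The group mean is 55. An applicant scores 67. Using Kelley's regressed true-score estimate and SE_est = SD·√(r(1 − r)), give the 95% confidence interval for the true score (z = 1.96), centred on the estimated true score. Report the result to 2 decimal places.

[54.00, 73.23]

SD = √118.81 = 10.90000
Spearman-Brown: r = 2(0.56) / (1 + 0.56) = 1.12000 / 1.56000 ≃ 0.71795
T̂ = 0.71795(67) + 0.28205(55) ≃ 63.61538
SE_est = SD × √(r(1 − r)) = 10.90000 × √0.20250 ≃ 10.90000 × 0.45000 ≃ 4.90498
CI = 63.61538 ± 1.96 × 4.90498 → [54.00162, 73.22915]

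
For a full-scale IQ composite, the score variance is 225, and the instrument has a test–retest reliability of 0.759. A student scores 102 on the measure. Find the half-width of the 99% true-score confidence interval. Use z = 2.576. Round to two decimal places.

SD = √225 ≃ 15.000
SEM = 15.000 · √(1 − 0.759) = 15.000 · √0.241 ≃ 15.000 · 0.491 ≃ 7.364
Margin = 2.576 · 7.364 ≃ 18.969

18.97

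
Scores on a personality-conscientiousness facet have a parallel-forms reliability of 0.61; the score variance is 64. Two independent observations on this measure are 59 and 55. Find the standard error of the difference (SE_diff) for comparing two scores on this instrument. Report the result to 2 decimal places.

σ = 64^(1/2) = 8.0000
SEM = 8.0000 * √(1 − 0.6100) = 8.0000 * √0.3900 ≈ 8.0000 * 0.6245 ≈ 4.9960
SE_diff = √2 * SEM ≈ 7.0654

7.07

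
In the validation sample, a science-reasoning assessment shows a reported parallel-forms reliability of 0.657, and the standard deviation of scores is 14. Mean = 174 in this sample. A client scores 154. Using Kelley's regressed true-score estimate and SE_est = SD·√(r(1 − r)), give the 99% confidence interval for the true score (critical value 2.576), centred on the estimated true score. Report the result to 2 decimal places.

Estimated true score = 0.657·154 + (1 − 0.657)·174 ≈ 160.860
SE_est = SD · √(r(1 − r)) = 14.000 · √0.225 ≈ 14.000 · 0.475 ≈ 6.646
99% CI: 160.860 ± 17.120 ≈ (143.740, 177.980)

[143.74, 177.98]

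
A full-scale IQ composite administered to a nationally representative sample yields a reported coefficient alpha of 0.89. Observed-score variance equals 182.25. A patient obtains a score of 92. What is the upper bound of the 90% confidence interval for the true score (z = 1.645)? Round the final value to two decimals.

99.37

σ = 182.25^(1/2) = 13.500
The standard error of measurement is 13.500*√(1 − 0.890) ≈ 13.500*0.332 ≈ 4.477.
1.645 * SEM ≈ 7.365
Upper bound: 92 + 7.365 = 99.365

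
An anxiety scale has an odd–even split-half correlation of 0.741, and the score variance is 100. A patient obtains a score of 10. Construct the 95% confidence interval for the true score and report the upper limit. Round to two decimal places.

SD = √100 ≈ 10.0000
Spearman-Brown: r = 2(0.741) / (1 + 0.741) = 1.4820 / 1.7410 ≈ 0.8512
The standard error of measurement is 10.0000·√(1 − 0.8512) ≈ 10.0000·0.3857 ≈ 3.8570.
1.96 · SEM ≈ 7.5597
Upper limit = 10 + 7.5597 ≈ 17.5597

17.56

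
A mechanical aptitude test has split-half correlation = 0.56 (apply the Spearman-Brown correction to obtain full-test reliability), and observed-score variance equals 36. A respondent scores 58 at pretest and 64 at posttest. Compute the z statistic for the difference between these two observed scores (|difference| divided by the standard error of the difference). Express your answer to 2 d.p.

SD = √36 = 6.000
Spearman-Brown: r = 2(0.56) / (1 + 0.56) = 1.120 / 1.560 ≈ 0.718
SEM = 6.000 · √(1 − 0.718) = 6.000 · √0.282 ≈ 6.000 · 0.531 ≈ 3.187
Standard error of the difference = 3.187·√2 ≈ 4.506
z = |58 − 64| / 4.506 = 6 / 4.506 ≈ 1.331

1.33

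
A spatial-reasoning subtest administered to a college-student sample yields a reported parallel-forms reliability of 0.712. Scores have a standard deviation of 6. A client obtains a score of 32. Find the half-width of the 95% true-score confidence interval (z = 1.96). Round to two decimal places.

SEM = 6.00000 * √(1 − 0.71200) = 6.00000 * √0.28800 ≃ 6.00000 * 0.53666 ≃ 3.21994
Margin = 1.96 * 3.21994 ≃ 6.31108

6.31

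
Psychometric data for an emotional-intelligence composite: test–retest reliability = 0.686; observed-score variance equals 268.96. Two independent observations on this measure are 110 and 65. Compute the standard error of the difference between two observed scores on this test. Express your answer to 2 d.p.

SD = √268.96 = 16.400
SEM = 16.400·√(1 − 0.686) ≈ 9.190
SE_diff = √2 · SEM ≈ 12.996

13.00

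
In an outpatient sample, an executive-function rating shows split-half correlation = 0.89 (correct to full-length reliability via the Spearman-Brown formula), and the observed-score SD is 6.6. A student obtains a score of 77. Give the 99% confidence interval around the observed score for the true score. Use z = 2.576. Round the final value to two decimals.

[72.90, 81.10]

Full-length reliability (Spearman-Brown) = 2(0.89)/(1+0.89) ≈ 0.9418
SEM = 6.6000 · √(1 − 0.9418) = 6.6000 · √0.0582 ≈ 6.6000 · 0.2412 ≈ 1.5922
2.576 · SEM ≈ 4.1016
99% CI: 77 ± 4.1016 = [72.8984, 81.1016]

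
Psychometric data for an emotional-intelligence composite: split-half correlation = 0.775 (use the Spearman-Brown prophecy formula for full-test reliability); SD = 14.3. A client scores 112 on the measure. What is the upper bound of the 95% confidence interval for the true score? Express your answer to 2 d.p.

121.98

Full-length reliability (Spearman-Brown) = 2(0.775)/(1+0.775) ≈ 0.873
The standard error of measurement is 14.300*√(1 − 0.873) ≈ 14.300*0.356 ≈ 5.091.
Half-width = 1.96*5.091 ≈ 9.979
Upper limit = 112 + 9.979 ≈ 121.979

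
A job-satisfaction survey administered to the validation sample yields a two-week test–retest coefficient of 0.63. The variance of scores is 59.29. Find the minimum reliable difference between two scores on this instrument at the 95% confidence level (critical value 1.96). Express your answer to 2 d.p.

12.98

σ = 59.29^(1/2) = 7.700
The standard error of measurement is 7.700*√(1 − 0.630) ≈ 7.700*0.608 ≈ 4.684.
Standard error of the difference = 4.684·√2 ≈ 6.624
Minimum reliable difference = 1.96 * SE_diff ≈ 1.96 * 6.624 ≈ 12.983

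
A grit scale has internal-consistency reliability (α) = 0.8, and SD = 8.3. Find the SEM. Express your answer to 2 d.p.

SEM = 8.300 · √(1 − 0.800) = 8.300 · √0.200 ≈ 8.300 · 0.447 ≈ 3.712

3.71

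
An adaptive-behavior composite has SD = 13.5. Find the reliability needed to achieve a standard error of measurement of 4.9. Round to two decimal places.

0.87

r = 1 − (4.900/13.5)² ≃ 1 − 0.132 ≃ 0.868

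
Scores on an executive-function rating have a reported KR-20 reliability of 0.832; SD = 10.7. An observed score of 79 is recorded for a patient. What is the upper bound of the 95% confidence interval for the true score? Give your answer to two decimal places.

The standard error of measurement is 10.7000·√(1 − 0.8320) ≈ 10.7000·0.4099 ≈ 4.3857.
Margin = 1.96 · 4.3857 ≈ 8.5960
Upper bound: 79 + 8.5960 = 87.5960

87.60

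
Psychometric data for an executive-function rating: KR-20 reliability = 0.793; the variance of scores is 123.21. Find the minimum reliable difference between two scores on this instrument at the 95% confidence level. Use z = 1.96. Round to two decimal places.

14.00

σ = 123.21^(1/2) = 11.1000
SEM = 11.1000 · √(1 − 0.7930) = 11.1000 · √0.2070 ≃ 11.1000 · 0.4550 ≃ 5.0502
Standard error of the difference = 5.0502·√2 ≃ 7.1421
Minimum reliable difference = 1.96 · SE_diff ≃ 1.96 · 7.1421 ≃ 13.9984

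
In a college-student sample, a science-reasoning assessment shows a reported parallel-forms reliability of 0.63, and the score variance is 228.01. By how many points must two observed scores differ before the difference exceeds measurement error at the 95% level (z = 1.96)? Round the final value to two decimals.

25.46

SD = √228.01 = 15.1000
SEM = 15.1000 * √(1 − 0.6300) = 15.1000 * √0.3700 ≈ 15.1000 * 0.6083 ≈ 9.1850
SE_diff = √2 * SEM ≈ 12.9895
Smallest detectable difference = 1.96*12.9895 ≈ 25.4594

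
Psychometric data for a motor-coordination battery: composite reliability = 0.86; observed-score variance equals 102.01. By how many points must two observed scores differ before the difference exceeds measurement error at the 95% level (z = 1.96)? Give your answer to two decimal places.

SD = √102.01 ≃ 10.10000
SEM = 10.10000·√(1 − 0.86000) ≃ 3.77907
Standard error of the difference = 3.77907·√2 ≃ 5.34442
Minimum reliable difference = 1.96 · SE_diff ≃ 1.96 · 5.34442 ≃ 10.47506

10.48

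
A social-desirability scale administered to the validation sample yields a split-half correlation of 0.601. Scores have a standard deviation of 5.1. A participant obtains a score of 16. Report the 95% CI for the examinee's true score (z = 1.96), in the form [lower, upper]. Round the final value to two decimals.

r_full = 2·0.601 / (1 + 0.601) ≈ 0.7508
The standard error of measurement is 5.1000·√(1 − 0.7508) ≈ 5.1000·0.4992 ≈ 2.5460.
Half-width = 1.96·2.5460 ≈ 4.9902
Interval: (11.0098, 20.9902)

[11.01, 20.99]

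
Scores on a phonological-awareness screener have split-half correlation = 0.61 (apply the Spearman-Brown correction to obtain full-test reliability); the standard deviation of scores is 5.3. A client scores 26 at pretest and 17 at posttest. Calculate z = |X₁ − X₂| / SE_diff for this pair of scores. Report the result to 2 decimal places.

Full-length reliability (Spearman-Brown) = 2(0.61)/(1+0.61) ≈ 0.758
SEM = 5.300×√(1 − 0.758) ≈ 2.609
SE_diff = √2 × SEM ≈ 3.689
z = 9 / 3.689 ≈ 2.440

2.44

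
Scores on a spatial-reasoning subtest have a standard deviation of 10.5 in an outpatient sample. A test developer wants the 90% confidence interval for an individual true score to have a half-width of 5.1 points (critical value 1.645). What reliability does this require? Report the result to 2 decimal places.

0.91

SEM needed = half-width / z = 5.1/1.645 ≃ 3.1003
r = 1 − (3.1003/10.5)² ≃ 1 − 0.0872 ≃ 0.9128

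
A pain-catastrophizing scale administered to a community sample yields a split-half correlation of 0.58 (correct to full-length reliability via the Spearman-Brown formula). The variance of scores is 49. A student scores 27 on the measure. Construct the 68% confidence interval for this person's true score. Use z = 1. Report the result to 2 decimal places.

[23.39, 30.61]

SD = √49 = 7.000
r_full = 2·0.58 / (1 + 0.58) ≈ 0.734
SEM = 7.000×√(1 − 0.734) ≈ 3.609
1 × SEM ≈ 3.609
CI = 27 ± 3.609 → [23.391, 30.609]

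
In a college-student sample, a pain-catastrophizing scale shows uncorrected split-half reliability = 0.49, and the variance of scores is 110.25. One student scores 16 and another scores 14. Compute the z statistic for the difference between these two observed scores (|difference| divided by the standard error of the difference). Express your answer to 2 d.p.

0.23

σ = 110.25^(1/2) = 10.500
Full-length reliability (Spearman-Brown) = 2(0.49)/(1+0.49) ≈ 0.658
SEM = 10.500 * √(1 − 0.658) = 10.500 * √0.342 ≈ 10.500 * 0.585 ≈ 6.143
SE_diff = SEM * √2 ≈ 6.143 * 1.414 ≈ 8.688
z = 2 / 8.688 ≈ 0.230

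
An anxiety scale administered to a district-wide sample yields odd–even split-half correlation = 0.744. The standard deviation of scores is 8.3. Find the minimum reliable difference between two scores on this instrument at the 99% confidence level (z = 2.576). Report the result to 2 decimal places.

11.58

Spearman-Brown: r = 2(0.744) / (1 + 0.744) = 1.4880 / 1.7440 ≃ 0.8532
SEM = 8.3000 · √(1 − 0.8532) = 8.3000 · √0.1468 ≃ 8.3000 · 0.3831 ≃ 3.1800
SE_diff = √2 · SEM ≃ 4.4972
Smallest detectable difference = 2.576·4.4972 ≃ 11.5847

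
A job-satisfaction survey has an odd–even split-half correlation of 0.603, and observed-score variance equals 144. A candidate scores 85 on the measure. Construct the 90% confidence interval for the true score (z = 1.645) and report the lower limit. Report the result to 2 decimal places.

SD = √144 ≈ 12.0000
Spearman-Brown: r = 2(0.603) / (1 + 0.603) = 1.2060 / 1.6030 ≈ 0.7523
The standard error of measurement is 12.0000*√(1 − 0.7523) ≈ 12.0000*0.4977 ≈ 5.9719.
1.645 * SEM ≈ 9.8237
Lower bound: 85 − 9.8237 = 75.1763

75.18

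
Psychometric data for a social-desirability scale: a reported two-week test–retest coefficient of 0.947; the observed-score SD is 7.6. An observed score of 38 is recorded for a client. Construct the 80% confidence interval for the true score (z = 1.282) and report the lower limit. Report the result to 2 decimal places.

The standard error of measurement is 7.600·√(1 − 0.947) ≈ 7.600·0.230 ≈ 1.750.
Half-width = 1.282·1.750 ≈ 2.243
Lower limit = 38 − 2.243 ≈ 35.757

35.76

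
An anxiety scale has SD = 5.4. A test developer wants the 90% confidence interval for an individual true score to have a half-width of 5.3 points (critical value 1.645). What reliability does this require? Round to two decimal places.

Required SEM = 5.3 / 1.645 ≈ 3.222
r = 1 − (3.222/5.4)² ≈ 1 − 0.356 ≈ 0.644

0.64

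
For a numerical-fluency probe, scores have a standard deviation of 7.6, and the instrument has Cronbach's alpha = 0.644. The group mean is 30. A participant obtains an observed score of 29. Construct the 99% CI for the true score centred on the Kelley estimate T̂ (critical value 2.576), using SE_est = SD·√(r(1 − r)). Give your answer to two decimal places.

[19.98, 38.73]

Estimated true score = 0.6440*29 + (1 − 0.6440)*30 ≃ 29.3560
SE_est = 7.6000*√(0.6440*0.3560) ≃ 3.6390
CI = 29.3560 ± 2.576 * 3.6390 → [19.9819, 38.7301]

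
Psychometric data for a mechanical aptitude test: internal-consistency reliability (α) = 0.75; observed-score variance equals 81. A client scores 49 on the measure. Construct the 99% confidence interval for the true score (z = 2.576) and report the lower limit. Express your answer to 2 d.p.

σ = 81^(1/2) = 9.0000
The standard error of measurement is 9.0000*√(1 − 0.7500) ≈ 9.0000*0.5000 ≈ 4.5000.
Half-width = 2.576*4.5000 ≈ 11.5920
Lower limit = 49 − 11.5920 ≈ 37.4080

37.41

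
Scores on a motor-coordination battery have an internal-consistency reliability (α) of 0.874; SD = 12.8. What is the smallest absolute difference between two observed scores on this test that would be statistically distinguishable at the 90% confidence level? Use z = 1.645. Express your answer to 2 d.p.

SEM = 12.800*√(1 − 0.874) ≈ 4.544
SE_diff = SEM * √2 ≈ 4.544 * 1.414 ≈ 6.426
Smallest detectable difference = 1.645*6.426 ≈ 10.570

10.57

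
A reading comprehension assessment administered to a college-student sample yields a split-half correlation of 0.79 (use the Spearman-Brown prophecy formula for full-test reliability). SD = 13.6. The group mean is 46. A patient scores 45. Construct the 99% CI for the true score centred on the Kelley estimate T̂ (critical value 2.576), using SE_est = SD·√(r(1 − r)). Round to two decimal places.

[33.84, 56.39]

Spearman-Brown: r = 2(0.79) / (1 + 0.79) = 1.58000 / 1.79000 ≈ 0.88268
Estimated true score = 0.88268·45 + (1 − 0.88268)·46 ≈ 45.11732
SE_est = 13.60000·√(0.88268·0.11732) ≈ 4.37647
CI = 45.11732 ± 2.576 · 4.37647 → [33.84353, 56.39111]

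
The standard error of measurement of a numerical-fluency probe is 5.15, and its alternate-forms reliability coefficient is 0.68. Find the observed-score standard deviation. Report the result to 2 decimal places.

9.10

σ = SEM·(1 − r)^(−1/2) ≈ 5.15·1.7678 ≈ 9.1040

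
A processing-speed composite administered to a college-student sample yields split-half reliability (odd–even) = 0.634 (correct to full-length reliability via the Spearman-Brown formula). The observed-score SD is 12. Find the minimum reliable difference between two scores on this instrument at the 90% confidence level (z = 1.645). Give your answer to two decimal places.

Full-length reliability (Spearman-Brown) = 2(0.634)/(1+0.634) ≈ 0.7760
The standard error of measurement is 12.0000×√(1 − 0.7760) ≈ 12.0000×0.4733 ≈ 5.6793.
SE_diff = √2 × SEM ≈ 8.0318
Smallest detectable difference = 1.645×8.0318 ≈ 13.2122

13.21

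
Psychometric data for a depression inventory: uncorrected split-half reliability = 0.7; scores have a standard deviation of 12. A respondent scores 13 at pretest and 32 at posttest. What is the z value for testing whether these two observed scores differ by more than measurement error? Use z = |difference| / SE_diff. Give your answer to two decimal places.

2.67

Spearman-Brown: r = 2(0.7) / (1 + 0.7) = 1.400 / 1.700 ≈ 0.824
SEM = 12.000 * √(1 − 0.824) = 12.000 * √0.176 ≈ 12.000 * 0.420 ≈ 5.041
Standard error of the difference = 5.041·√2 ≈ 7.129
z = |13 − 32| / 7.129 = 19 / 7.129 ≈ 2.665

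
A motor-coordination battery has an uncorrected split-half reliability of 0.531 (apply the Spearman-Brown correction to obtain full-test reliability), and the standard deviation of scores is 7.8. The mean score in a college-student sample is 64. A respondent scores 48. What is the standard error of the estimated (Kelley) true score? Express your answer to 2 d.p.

r_full = 2·0.531 / (1 + 0.531) ≈ 0.6937
SE_est = 7.8000*√(0.6937*0.3063) ≈ 3.5956

3.60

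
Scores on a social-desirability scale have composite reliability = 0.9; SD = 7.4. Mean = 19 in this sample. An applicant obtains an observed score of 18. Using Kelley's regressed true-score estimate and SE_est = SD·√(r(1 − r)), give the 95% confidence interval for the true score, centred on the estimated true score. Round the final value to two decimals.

T̂ = 0.9000(18) + 0.1000(19) ≈ 18.1000
SE_est = 7.4000·√(0.9000·0.1000) ≈ 2.2200
95% CI: 18.1000 ± 4.3512 ≈ (13.7488, 22.4512)

[13.75, 22.45]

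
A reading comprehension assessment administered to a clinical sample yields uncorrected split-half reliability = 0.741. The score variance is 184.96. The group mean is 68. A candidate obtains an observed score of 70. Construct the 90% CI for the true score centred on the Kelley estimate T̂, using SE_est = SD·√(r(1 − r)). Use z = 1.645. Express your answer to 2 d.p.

SD = √184.96 ≈ 13.60000
r_full = 2·0.741 / (1 + 0.741) ≈ 0.85123
T̂ = r·X + (1 − r)·M = 0.85123*70 + 0.14877*68 ≈ 59.58644 + 10.11603 ≈ 69.70247
SE_est = SD * √(r(1 − r)) = 13.60000 * √0.12663 ≈ 13.60000 * 0.35586 ≈ 4.83965
CI = 69.70247 ± 1.645 * 4.83965 → [61.74124, 77.66370]

[61.74, 77.66]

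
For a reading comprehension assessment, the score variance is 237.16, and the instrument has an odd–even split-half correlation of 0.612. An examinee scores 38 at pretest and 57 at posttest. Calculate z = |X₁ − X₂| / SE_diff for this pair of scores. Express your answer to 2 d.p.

1.78

SD = √237.16 = 15.400
Full-length reliability (Spearman-Brown) = 2(0.612)/(1+0.612) ≈ 0.759
The standard error of measurement is 15.400·√(1 − 0.759) ≈ 15.400·0.491 ≈ 7.555.
Standard error of the difference = 7.555·√2 ≈ 10.685
z = |38 − 57| / 10.685 = 19 / 10.685 ≈ 1.778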